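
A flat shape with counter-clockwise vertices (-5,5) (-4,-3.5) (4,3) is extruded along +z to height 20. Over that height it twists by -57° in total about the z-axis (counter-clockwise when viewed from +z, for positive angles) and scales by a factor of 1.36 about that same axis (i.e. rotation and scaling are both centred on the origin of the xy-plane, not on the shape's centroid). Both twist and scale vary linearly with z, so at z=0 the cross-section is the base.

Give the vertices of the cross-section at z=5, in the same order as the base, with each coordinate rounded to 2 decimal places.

Cross-section at z=5: (-3.94,6.62) (-5.16,-2.62) (5.03,2.10)

t = z/height = 5/20 = 0.25
s = 1 + (scale-1)·z/height = 1 + (1.36-1)·5/20 = 1.090000
θ = twist·z/height = -57°·5/20 = -14.2500° = -0.248709 rad
cos θ = 0.969231, sin θ = -0.246153 (intermediates below are computed at full precision and shown rounded to 5 d.p.)
v1: (-5,5) → rotate → (-3.61539,6.07692) → ×s → (-3.94077,6.62384) → (-3.94,6.62)
v2: (-4,-3.5) → rotate → (-4.73846,-2.40770) → ×s → (-5.16492,-2.62439) → (-5.16,-2.62)
v3: (4,3) → rotate → (4.61538,1.92308) → ×s → (5.03077,2.09616) → (5.03,2.10)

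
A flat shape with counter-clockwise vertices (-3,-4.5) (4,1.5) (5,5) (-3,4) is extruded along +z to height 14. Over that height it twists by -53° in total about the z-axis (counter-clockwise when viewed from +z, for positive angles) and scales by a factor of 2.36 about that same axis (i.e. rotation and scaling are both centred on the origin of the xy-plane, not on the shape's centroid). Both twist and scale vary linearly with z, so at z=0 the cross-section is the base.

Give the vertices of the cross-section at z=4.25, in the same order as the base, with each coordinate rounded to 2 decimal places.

t = z/height = 4.25/14 = 0.303571
s = 1 + (scale-1)·z/height = 1 + (2.36-1)·4.25/14 = 1.412857
θ = twist·z/height = -53°·4.25/14 = -16.0893° = -0.280811 rad
cos θ = 0.960831, sin θ = -0.277135 (intermediates below are computed at full precision and shown rounded to 5 d.p.)
v1: (-3,-4.5) → rotate → (-4.12960,-3.49233) → ×s → (-5.83454,-4.93417) → (-5.83,-4.93)
v2: (4,1.5) → rotate → (4.25903,0.33271) → ×s → (6.01740,0.47007) → (6.02,0.47)
v3: (5,5) → rotate → (6.18983,3.41848) → ×s → (8.74535,4.82982) → (8.75,4.83)
v4: (-3,4) → rotate → (-1.77395,4.67473) → ×s → (-2.50634,6.60472) → (-2.51,6.60)

Cross-section at z=4.25: (-5.83,-4.93) (6.02,0.47) (8.75,4.83) (-2.51,6.60)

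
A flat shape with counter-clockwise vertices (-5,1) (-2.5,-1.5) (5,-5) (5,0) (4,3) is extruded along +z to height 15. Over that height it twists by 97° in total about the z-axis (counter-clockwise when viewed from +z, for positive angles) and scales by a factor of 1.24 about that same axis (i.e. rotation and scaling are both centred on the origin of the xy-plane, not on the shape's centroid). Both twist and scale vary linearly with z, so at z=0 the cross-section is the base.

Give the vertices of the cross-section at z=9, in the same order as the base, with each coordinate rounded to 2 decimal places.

Cross-section at z=9: (-3.99,-4.26) (-0.05,-3.33) (7.88,1.85) (3.01,4.86) (-0.51,5.70)

t = z/height = 9/15 = 0.6
s = 1 + (scale-1)·z/height = 1 + (1.24-1)·9/15 = 1.144000
θ = twist·z/height = 97°·9/15 = 58.2000° = 1.015782 rad
cos θ = 0.526956, sin θ = 0.849893 (intermediates below are computed at full precision and shown rounded to 5 d.p.)
v1: (-5,1) → rotate → (-3.48467,-3.72251) → ×s → (-3.98646,-4.25855) → (-3.99,-4.26)
v2: (-2.5,-1.5) → rotate → (-0.04255,-2.91517) → ×s → (-0.04868,-3.33495) → (-0.05,-3.33)
v3: (5,-5) → rotate → (6.88424,1.61468) → ×s → (7.87557,1.84720) → (7.88,1.85)
v4: (5,0) → rotate → (2.63478,4.24946) → ×s → (3.01419,4.86139) → (3.01,4.86)
v5: (4,3) → rotate → (-0.44185,4.98044) → ×s → (-0.50548,5.69762) → (-0.51,5.70)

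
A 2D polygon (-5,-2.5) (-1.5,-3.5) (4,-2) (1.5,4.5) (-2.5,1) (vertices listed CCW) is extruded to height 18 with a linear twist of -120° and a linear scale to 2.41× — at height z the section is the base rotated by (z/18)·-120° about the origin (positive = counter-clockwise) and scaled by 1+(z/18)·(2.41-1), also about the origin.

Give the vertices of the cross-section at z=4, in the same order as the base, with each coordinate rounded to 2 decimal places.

Cross-section at z=4: (-7.34,0.01) (-3.82,-3.22) (3.52,-4.70) (4.41,4.40) (-2.34,2.65)

t = z/height = 4/18 = 0.222222
s = 1 + (scale-1)·z/height = 1 + (2.41-1)·4/18 = 1.313333
θ = twist·z/height = -120°·4/18 = -26.6667° = -0.465421 rad
cos θ = 0.893633, sin θ = -0.448799 (intermediates below are computed at full precision and shown rounded to 5 d.p.)
v1: (-5,-2.5) → rotate → (-5.59016,0.00991) → ×s → (-7.34174,0.01302) → (-7.34,0.01)
v2: (-1.5,-3.5) → rotate → (-2.91125,-2.45452) → ×s → (-3.82344,-3.22360) → (-3.82,-3.22)
v3: (4,-2) → rotate → (2.67693,-3.58246) → ×s → (3.51570,-4.70497) → (3.52,-4.70)
v4: (1.5,4.5) → rotate → (3.36005,3.34815) → ×s → (4.41286,4.39723) → (4.41,4.40)
v5: (-2.5,1) → rotate → (-1.78528,2.01563) → ×s → (-2.34467,2.64719) → (-2.34,2.65)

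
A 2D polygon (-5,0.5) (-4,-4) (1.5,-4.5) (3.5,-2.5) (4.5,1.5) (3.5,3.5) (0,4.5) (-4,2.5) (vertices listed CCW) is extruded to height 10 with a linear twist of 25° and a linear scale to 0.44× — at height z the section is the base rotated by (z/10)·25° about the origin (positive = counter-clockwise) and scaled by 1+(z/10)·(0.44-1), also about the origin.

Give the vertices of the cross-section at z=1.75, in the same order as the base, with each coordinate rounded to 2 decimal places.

t = z/height = 1.75/10 = 0.175
s = 1 + (scale-1)·z/height = 1 + (0.44-1)·1.75/10 = 0.902000
θ = twist·z/height = 25°·1.75/10 = 4.3750° = 0.076358 rad
cos θ = 0.997086, sin θ = 0.076284 (intermediates below are computed at full precision and shown rounded to 5 d.p.)
v1: (-5,0.5) → rotate → (-5.02357,0.11712) → ×s → (-4.53126,0.10565) → (-4.53,0.11)
v2: (-4,-4) → rotate → (-3.68321,-4.29348) → ×s → (-3.32225,-3.87272) → (-3.32,-3.87)
v3: (1.5,-4.5) → rotate → (1.83891,-4.37246) → ×s → (1.65869,-3.94396) → (1.66,-3.94)
v4: (3.5,-2.5) → rotate → (3.68051,-2.22572) → ×s → (3.31982,-2.00760) → (3.32,-2.01)
v5: (4.5,1.5) → rotate → (4.37246,1.83891) → ×s → (3.94396,1.65869) → (3.94,1.66)
v6: (3.5,3.5) → rotate → (3.22281,3.75680) → ×s → (2.90697,3.38863) → (2.91,3.39)
v7: (0,4.5) → rotate → (-0.34328,4.48689) → ×s → (-0.30964,4.04717) → (-0.31,4.05)
v8: (-4,2.5) → rotate → (-4.17905,2.18758) → ×s → (-3.76951,1.97320) → (-3.77,1.97)

Cross-section at z=1.75: (-4.53,0.11) (-3.32,-3.87) (1.66,-3.94) (3.32,-2.01) (3.94,1.66) (2.91,3.39) (-0.31,4.05) (-3.77,1.97)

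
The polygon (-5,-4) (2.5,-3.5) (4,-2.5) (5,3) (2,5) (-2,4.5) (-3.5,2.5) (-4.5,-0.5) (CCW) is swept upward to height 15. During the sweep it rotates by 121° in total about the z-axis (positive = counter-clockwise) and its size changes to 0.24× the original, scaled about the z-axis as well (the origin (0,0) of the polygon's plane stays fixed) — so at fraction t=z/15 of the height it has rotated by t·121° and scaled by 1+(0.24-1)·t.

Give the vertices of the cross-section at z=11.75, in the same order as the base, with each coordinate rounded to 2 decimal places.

t = z/height = 11.75/15 = 0.783333
s = 1 + (scale-1)·z/height = 1 + (0.24-1)·11.75/15 = 0.404667
θ = twist·z/height = 121°·11.75/15 = 94.7833° = 1.654281 rad
cos θ = -0.083388, sin θ = 0.996517 (intermediates below are computed at full precision and shown rounded to 5 d.p.)
v1: (-5,-4) → rotate → (4.40301,-4.64903) → ×s → (1.78175,-1.88131) → (1.78,-1.88)
v2: (2.5,-3.5) → rotate → (3.27934,2.78315) → ×s → (1.32704,1.12625) → (1.33,1.13)
v3: (4,-2.5) → rotate → (2.15774,4.19454) → ×s → (0.87317,1.69739) → (0.87,1.70)
v4: (5,3) → rotate → (-3.40649,4.73242) → ×s → (-1.37849,1.91505) → (-1.38,1.92)
v5: (2,5) → rotate → (-5.14936,1.57609) → ×s → (-2.08378,0.63779) → (-2.08,0.64)
v6: (-2,4.5) → rotate → (-4.31755,-2.36828) → ×s → (-1.74717,-0.95836) → (-1.75,-0.96)
v7: (-3.5,2.5) → rotate → (-2.19943,-3.69628) → ×s → (-0.89004,-1.49576) → (-0.89,-1.50)
v8: (-4.5,-0.5) → rotate → (0.87350,-4.44263) → ×s → (0.35348,-1.79779) → (0.35,-1.80)

Cross-section at z=11.75: (1.78,-1.88) (1.33,1.13) (0.87,1.70) (-1.38,1.92) (-2.08,0.64) (-1.75,-0.96) (-0.89,-1.50) (0.35,-1.80)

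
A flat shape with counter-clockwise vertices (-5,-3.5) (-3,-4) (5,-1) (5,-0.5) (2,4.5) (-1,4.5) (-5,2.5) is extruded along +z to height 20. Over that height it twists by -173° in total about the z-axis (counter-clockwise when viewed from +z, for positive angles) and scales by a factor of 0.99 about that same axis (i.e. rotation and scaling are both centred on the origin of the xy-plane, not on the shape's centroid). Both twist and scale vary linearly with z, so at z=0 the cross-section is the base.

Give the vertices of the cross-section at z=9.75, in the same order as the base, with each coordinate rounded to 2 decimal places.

Cross-section at z=9.75: (-3.96,4.61) (-4.26,2.58) (-0.50,-5.05) (0.00,-5.00) (4.65,-1.54) (4.36,1.43) (1.98,5.20)

t = z/height = 9.75/20 = 0.4875
s = 1 + (scale-1)·z/height = 1 + (0.99-1)·9.75/20 = 0.995125
θ = twist·z/height = -173°·9.75/20 = -84.3375° = -1.471967 rad
cos θ = 0.098668, sin θ = -0.995120 (intermediates below are computed at full precision and shown rounded to 5 d.p.)
v1: (-5,-3.5) → rotate → (-3.97626,4.63026) → ×s → (-3.95688,4.60769) → (-3.96,4.61)
v2: (-3,-4) → rotate → (-4.27649,2.59069) → ×s → (-4.25564,2.57806) → (-4.26,2.58)
v3: (5,-1) → rotate → (-0.50178,-5.07427) → ×s → (-0.49933,-5.04953) → (-0.50,-5.05)
v4: (5,-0.5) → rotate → (-0.00422,-5.02494) → ×s → (-0.00420,-5.00044) → (0.00,-5.00)
v5: (2,4.5) → rotate → (4.67538,-1.54623) → ×s → (4.65259,-1.53869) → (4.65,-1.54)
v6: (-1,4.5) → rotate → (4.37937,1.43913) → ×s → (4.35802,1.43211) → (4.36,1.43)
v7: (-5,2.5) → rotate → (1.99446,5.22227) → ×s → (1.98474,5.19681) → (1.98,5.20)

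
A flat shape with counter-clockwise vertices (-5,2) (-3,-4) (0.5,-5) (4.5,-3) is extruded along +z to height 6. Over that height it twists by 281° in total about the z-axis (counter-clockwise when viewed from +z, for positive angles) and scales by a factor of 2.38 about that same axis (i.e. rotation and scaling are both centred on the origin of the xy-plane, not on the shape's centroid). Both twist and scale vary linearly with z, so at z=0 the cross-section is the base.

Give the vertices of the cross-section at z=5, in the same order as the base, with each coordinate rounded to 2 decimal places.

t = z/height = 5/6 = 0.833333
s = 1 + (scale-1)·z/height = 1 + (2.38-1)·5/6 = 2.150000
θ = twist·z/height = 281°·5/6 = 234.1667° = 4.086979 rad
cos θ = -0.585429, sin θ = -0.810723 (intermediates below are computed at full precision and shown rounded to 5 d.p.)
v1: (-5,2) → rotate → (4.54859,2.88276) → ×s → (9.77948,6.19793) → (9.78,6.20)
v2: (-3,-4) → rotate → (-1.48661,4.77389) → ×s → (-3.19620,10.26386) → (-3.20,10.26)
v3: (0.5,-5) → rotate → (-4.34633,2.52179) → ×s → (-9.34461,5.42184) → (-9.34,5.42)
v4: (4.5,-3) → rotate → (-5.06660,-1.89197) → ×s → (-10.89320,-4.06773) → (-10.89,-4.07)

Cross-section at z=5: (9.78,6.20) (-3.20,10.26) (-9.34,5.42) (-10.89,-4.07)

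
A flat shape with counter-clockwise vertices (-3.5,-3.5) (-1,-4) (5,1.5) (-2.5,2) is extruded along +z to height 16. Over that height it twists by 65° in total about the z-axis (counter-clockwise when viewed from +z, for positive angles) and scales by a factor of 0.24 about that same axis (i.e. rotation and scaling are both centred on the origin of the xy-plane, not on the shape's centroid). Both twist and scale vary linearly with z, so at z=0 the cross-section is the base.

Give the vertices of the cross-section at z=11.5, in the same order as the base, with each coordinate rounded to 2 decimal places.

t = z/height = 11.5/16 = 0.71875
s = 1 + (scale-1)·z/height = 1 + (0.24-1)·11.5/16 = 0.453750
θ = twist·z/height = 65°·11.5/16 = 46.7188° = 0.815396 rad
cos θ = 0.685580, sin θ = 0.727997 (intermediates below are computed at full precision and shown rounded to 5 d.p.)
v1: (-3.5,-3.5) → rotate → (0.14846,-4.94752) → ×s → (0.06736,-2.24494) → (0.07,-2.24)
v2: (-1,-4) → rotate → (2.22641,-3.47032) → ×s → (1.01023,-1.57466) → (1.01,-1.57)
v3: (5,1.5) → rotate → (2.33591,4.66836) → ×s → (1.05992,2.11827) → (1.06,2.12)
v4: (-2.5,2) → rotate → (-3.16994,-0.44883) → ×s → (-1.43836,-0.20366) → (-1.44,-0.20)

Cross-section at z=11.5: (0.07,-2.24) (1.01,-1.57) (1.06,2.12) (-1.44,-0.20)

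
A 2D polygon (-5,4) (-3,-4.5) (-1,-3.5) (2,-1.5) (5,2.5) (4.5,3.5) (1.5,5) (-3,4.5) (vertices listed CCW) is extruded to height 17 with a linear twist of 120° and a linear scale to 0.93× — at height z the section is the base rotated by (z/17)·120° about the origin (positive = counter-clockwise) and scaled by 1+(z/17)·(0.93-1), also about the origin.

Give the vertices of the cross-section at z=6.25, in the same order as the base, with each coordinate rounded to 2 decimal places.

t = z/height = 6.25/17 = 0.367647
s = 1 + (scale-1)·z/height = 1 + (0.93-1)·6.25/17 = 0.974265
θ = twist·z/height = 120°·6.25/17 = 44.1176° = 0.769998 rad
cos θ = 0.717912, sin θ = 0.696134 (intermediates below are computed at full precision and shown rounded to 5 d.p.)
v1: (-5,4) → rotate → (-6.37410,-0.60902) → ×s → (-6.21006,-0.59335) → (-6.21,-0.59)
v2: (-3,-4.5) → rotate → (0.97887,-5.31901) → ×s → (0.95368,-5.18212) → (0.95,-5.18)
v3: (-1,-3.5) → rotate → (1.71856,-3.20883) → ×s → (1.67433,-3.12625) → (1.67,-3.13)
v4: (2,-1.5) → rotate → (2.48002,0.31540) → ×s → (2.41620,0.30728) → (2.42,0.31)
v5: (5,2.5) → rotate → (1.84922,5.27545) → ×s → (1.80163,5.13968) → (1.80,5.14)
v6: (4.5,3.5) → rotate → (0.79413,5.64529) → ×s → (0.77370,5.50001) → (0.77,5.50)
v7: (1.5,5) → rotate → (-2.40380,4.63376) → ×s → (-2.34194,4.51451) → (-2.34,4.51)
v8: (-3,4.5) → rotate → (-5.28634,1.14220) → ×s → (-5.15029,1.11281) → (-5.15,1.11)

Cross-section at z=6.25: (-6.21,-0.59) (0.95,-5.18) (1.67,-3.13) (2.42,0.31) (1.80,5.14) (0.77,5.50) (-2.34,4.51) (-5.15,1.11)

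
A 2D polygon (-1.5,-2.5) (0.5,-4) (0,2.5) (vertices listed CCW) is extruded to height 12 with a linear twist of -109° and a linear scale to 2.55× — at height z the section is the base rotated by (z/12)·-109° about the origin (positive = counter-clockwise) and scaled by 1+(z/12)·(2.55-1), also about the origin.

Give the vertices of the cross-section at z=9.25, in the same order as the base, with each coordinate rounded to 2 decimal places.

t = z/height = 9.25/12 = 0.770833
s = 1 + (scale-1)·z/height = 1 + (2.55-1)·9.25/12 = 2.194792
θ = twist·z/height = -109°·9.25/12 = -84.0208° = -1.466440 rad
cos θ = 0.104167, sin θ = -0.994560 (intermediates below are computed at full precision and shown rounded to 5 d.p.)
v1: (-1.5,-2.5) → rotate → (-2.64265,1.23142) → ×s → (-5.80007,2.70272) → (-5.80,2.70)
v2: (0.5,-4) → rotate → (-3.92616,-0.91395) → ×s → (-8.61709,-2.00592) → (-8.62,-2.01)
v3: (0,2.5) → rotate → (2.48640,0.26042) → ×s → (5.45713,0.57156) → (5.46,0.57)

Cross-section at z=9.25: (-5.80,2.70) (-8.62,-2.01) (5.46,0.57)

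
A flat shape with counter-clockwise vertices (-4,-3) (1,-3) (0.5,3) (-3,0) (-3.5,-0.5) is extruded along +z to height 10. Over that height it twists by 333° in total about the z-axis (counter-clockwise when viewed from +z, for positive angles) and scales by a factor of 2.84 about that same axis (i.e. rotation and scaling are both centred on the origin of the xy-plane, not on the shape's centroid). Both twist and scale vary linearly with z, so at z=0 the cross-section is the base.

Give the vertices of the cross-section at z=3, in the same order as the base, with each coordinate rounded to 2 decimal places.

t = z/height = 3/10 = 0.3
s = 1 + (scale-1)·z/height = 1 + (2.84-1)·3/10 = 1.552000
θ = twist·z/height = 333°·3/10 = 99.9000° = 1.743584 rad
cos θ = -0.171929, sin θ = 0.985109 (intermediates below are computed at full precision and shown rounded to 5 d.p.)
v1: (-4,-3) → rotate → (3.64304,-3.42465) → ×s → (5.65400,-5.31506) → (5.65,-5.32)
v2: (1,-3) → rotate → (2.78340,1.50090) → ×s → (4.31984,2.32939) → (4.32,2.33)
v3: (0.5,3) → rotate → (-3.04129,-0.02323) → ×s → (-4.72009,-0.03606) → (-4.72,-0.04)
v4: (-3,0) → rotate → (0.51579,-2.95533) → ×s → (0.80050,-4.58667) → (0.80,-4.59)
v5: (-3.5,-0.5) → rotate → (1.09431,-3.36192) → ×s → (1.69836,-5.21770) → (1.70,-5.22)

Cross-section at z=3: (5.65,-5.32) (4.32,2.33) (-4.72,-0.04) (0.80,-4.59) (1.70,-5.22)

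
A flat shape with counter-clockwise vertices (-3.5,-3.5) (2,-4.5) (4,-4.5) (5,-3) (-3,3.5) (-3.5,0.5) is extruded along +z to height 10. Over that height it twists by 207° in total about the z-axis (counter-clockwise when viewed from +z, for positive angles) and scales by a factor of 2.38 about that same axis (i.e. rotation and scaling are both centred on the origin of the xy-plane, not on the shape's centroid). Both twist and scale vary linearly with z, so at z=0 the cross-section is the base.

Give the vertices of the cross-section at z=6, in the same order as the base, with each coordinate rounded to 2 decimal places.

t = z/height = 6/10 = 0.6
s = 1 + (scale-1)·z/height = 1 + (2.38-1)·6/10 = 1.828000
θ = twist·z/height = 207°·6/10 = 124.2000° = 2.167699 rad
cos θ = -0.562083, sin θ = 0.827081 (intermediates below are computed at full precision and shown rounded to 5 d.p.)
v1: (-3.5,-3.5) → rotate → (4.86207,-0.92749) → ×s → (8.88787,-1.69545) → (8.89,-1.70)
v2: (2,-4.5) → rotate → (2.59770,4.18354) → ×s → (4.74859,7.64750) → (4.75,7.65)
v3: (4,-4.5) → rotate → (1.47353,5.83770) → ×s → (2.69361,10.67131) → (2.69,10.67)
v4: (5,-3) → rotate → (-0.32918,5.82165) → ×s → (-0.60173,10.64198) → (-0.60,10.64)
v5: (-3,3.5) → rotate → (-1.20853,-4.44853) → ×s → (-2.20920,-8.13192) → (-2.21,-8.13)
v6: (-3.5,0.5) → rotate → (1.55375,-3.17582) → ×s → (2.84026,-5.80541) → (2.84,-5.81)

Cross-section at z=6: (8.89,-1.70) (4.75,7.65) (2.69,10.67) (-0.60,10.64) (-2.21,-8.13) (2.84,-5.81)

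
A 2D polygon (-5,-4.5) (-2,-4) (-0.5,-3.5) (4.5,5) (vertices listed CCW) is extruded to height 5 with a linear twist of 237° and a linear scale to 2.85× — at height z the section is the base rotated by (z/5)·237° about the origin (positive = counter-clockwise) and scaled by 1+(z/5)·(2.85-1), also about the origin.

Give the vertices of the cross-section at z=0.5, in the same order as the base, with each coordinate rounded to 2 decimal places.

Cross-section at z=0.5: (-3.28,-7.26) (-0.26,-5.29) (1.12,-4.04) (2.50,7.57)

t = z/height = 0.5/5 = 0.1
s = 1 + (scale-1)·z/height = 1 + (2.85-1)·0.5/5 = 1.185000
θ = twist·z/height = 237°·0.5/5 = 23.7000° = 0.413643 rad
cos θ = 0.915663, sin θ = 0.401948 (intermediates below are computed at full precision and shown rounded to 5 d.p.)
v1: (-5,-4.5) → rotate → (-2.76955,-6.13022) → ×s → (-3.28191,-7.26431) → (-3.28,-7.26)
v2: (-2,-4) → rotate → (-0.22353,-4.46655) → ×s → (-0.26489,-5.29286) → (-0.26,-5.29)
v3: (-0.5,-3.5) → rotate → (0.94899,-3.40579) → ×s → (1.12455,-4.03586) → (1.12,-4.04)
v4: (4.5,5) → rotate → (2.11074,6.38708) → ×s → (2.50123,7.56869) → (2.50,7.57)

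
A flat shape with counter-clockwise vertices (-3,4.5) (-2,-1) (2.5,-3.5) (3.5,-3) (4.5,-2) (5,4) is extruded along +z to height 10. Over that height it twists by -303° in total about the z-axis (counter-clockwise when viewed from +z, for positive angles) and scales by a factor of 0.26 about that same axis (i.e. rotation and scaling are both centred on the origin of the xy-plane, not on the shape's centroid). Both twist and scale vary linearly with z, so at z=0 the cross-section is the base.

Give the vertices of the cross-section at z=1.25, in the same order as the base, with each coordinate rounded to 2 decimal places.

t = z/height = 1.25/10 = 0.125
s = 1 + (scale-1)·z/height = 1 + (0.26-1)·1.25/10 = 0.907500
θ = twist·z/height = -303°·1.25/10 = -37.8750° = -0.661043 rad
cos θ = 0.789352, sin θ = -0.613941 (intermediates below are computed at full precision and shown rounded to 5 d.p.)
v1: (-3,4.5) → rotate → (0.39468,5.39391) → ×s → (0.35817,4.89497) → (0.36,4.89)
v2: (-2,-1) → rotate → (-2.19264,0.43853) → ×s → (-1.98983,0.39797) → (-1.99,0.40)
v3: (2.5,-3.5) → rotate → (-0.17541,-4.29758) → ×s → (-0.15919,-3.90006) → (-0.16,-3.90)
v4: (3.5,-3) → rotate → (0.92091,-4.51685) → ×s → (0.83573,-4.09904) → (0.84,-4.10)
v5: (4.5,-2) → rotate → (2.32420,-4.34144) → ×s → (2.10921,-3.93985) → (2.11,-3.94)
v6: (5,4) → rotate → (6.40252,0.08770) → ×s → (5.81029,0.07959) → (5.81,0.08)

Cross-section at z=1.25: (0.36,4.89) (-1.99,0.40) (-0.16,-3.90) (0.84,-4.10) (2.11,-3.94) (5.81,0.08)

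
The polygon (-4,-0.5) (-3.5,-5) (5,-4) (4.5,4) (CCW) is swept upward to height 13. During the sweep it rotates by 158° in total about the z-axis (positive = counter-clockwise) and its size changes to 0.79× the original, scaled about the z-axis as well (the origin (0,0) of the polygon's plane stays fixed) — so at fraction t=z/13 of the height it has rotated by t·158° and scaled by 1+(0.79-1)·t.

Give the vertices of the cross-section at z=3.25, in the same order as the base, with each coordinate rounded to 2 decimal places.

t = z/height = 3.25/13 = 0.25
s = 1 + (scale-1)·z/height = 1 + (0.79-1)·3.25/13 = 0.947500
θ = twist·z/height = 158°·3.25/13 = 39.5000° = 0.689405 rad
cos θ = 0.771625, sin θ = 0.636078 (intermediates below are computed at full precision and shown rounded to 5 d.p.)
v1: (-4,-0.5) → rotate → (-2.76846,-2.93013) → ×s → (-2.62312,-2.77629) → (-2.62,-2.78)
v2: (-3.5,-5) → rotate → (0.47971,-6.08440) → ×s → (0.45452,-5.76497) → (0.45,-5.76)
v3: (5,-4) → rotate → (6.40244,0.09389) → ×s → (6.06631,0.08896) → (6.07,0.09)
v4: (4.5,4) → rotate → (0.92800,5.94885) → ×s → (0.87928,5.63654) → (0.88,5.64)

Cross-section at z=3.25: (-2.62,-2.78) (0.45,-5.76) (6.07,0.09) (0.88,5.64)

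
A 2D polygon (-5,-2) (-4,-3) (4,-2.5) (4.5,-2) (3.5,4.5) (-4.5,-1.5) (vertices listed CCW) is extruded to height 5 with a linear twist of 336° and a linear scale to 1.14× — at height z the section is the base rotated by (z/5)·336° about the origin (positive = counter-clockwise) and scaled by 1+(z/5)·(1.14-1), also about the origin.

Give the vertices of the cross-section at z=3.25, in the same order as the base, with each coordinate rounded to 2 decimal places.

Cross-section at z=3.25: (2.92,5.10) (1.39,5.28) (-5.11,-0.57) (-5.20,-1.34) (0.06,-6.22) (2.83,4.33)

t = z/height = 3.25/5 = 0.65
s = 1 + (scale-1)·z/height = 1 + (1.14-1)·3.25/5 = 1.091000
θ = twist·z/height = 336°·3.25/5 = 218.4000° = 3.811799 rad
cos θ = -0.783693, sin θ = -0.621148 (intermediates below are computed at full precision and shown rounded to 5 d.p.)
v1: (-5,-2) → rotate → (2.67617,4.67313) → ×s → (2.91970,5.09838) → (2.92,5.10)
v2: (-4,-3) → rotate → (1.27133,4.83567) → ×s → (1.38702,5.27572) → (1.39,5.28)
v3: (4,-2.5) → rotate → (-4.68764,-0.52536) → ×s → (-5.11422,-0.57317) → (-5.11,-0.57)
v4: (4.5,-2) → rotate → (-4.76892,-1.22778) → ×s → (-5.20289,-1.33951) → (-5.20,-1.34)
v5: (3.5,4.5) → rotate → (0.05224,-5.70064) → ×s → (0.05699,-6.21940) → (0.06,-6.22)
v6: (-4.5,-1.5) → rotate → (2.59490,3.97071) → ×s → (2.83103,4.33204) → (2.83,4.33)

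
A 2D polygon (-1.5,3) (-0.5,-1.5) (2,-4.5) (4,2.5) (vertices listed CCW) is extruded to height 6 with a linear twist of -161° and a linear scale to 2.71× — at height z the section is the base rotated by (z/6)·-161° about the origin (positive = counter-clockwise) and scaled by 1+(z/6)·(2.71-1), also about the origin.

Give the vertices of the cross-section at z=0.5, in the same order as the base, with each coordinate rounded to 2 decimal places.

t = z/height = 0.5/6 = 0.0833333
s = 1 + (scale-1)·z/height = 1 + (2.71-1)·0.5/6 = 1.142500
θ = twist·z/height = -161°·0.5/6 = -13.4167° = -0.234165 rad
cos θ = 0.972708, sin θ = -0.232031 (intermediates below are computed at full precision and shown rounded to 5 d.p.)
v1: (-1.5,3) → rotate → (-0.76297,3.26617) → ×s → (-0.87169,3.73160) → (-0.87,3.73)
v2: (-0.5,-1.5) → rotate → (-0.83440,-1.34305) → ×s → (-0.95330,-1.53443) → (-0.95,-1.53)
v3: (2,-4.5) → rotate → (0.90128,-4.84125) → ×s → (1.02971,-5.53113) → (1.03,-5.53)
v4: (4,2.5) → rotate → (4.47091,1.50365) → ×s → (5.10802,1.71792) → (5.11,1.72)

Cross-section at z=0.5: (-0.87,3.73) (-0.95,-1.53) (1.03,-5.53) (5.11,1.72)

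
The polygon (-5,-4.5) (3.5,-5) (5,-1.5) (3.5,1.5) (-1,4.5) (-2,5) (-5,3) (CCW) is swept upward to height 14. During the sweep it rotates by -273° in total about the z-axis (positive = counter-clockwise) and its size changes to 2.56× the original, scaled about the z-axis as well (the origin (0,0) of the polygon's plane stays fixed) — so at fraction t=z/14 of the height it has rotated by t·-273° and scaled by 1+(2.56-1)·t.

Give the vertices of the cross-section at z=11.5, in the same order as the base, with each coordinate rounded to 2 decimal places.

t = z/height = 11.5/14 = 0.821429
s = 1 + (scale-1)·z/height = 1 + (2.56-1)·11.5/14 = 2.281429
θ = twist·z/height = -273°·11.5/14 = -224.2500° = -3.913901 rad
cos θ = -0.716302, sin θ = 0.697790 (intermediates below are computed at full precision and shown rounded to 5 d.p.)
v1: (-5,-4.5) → rotate → (6.72157,-0.26559) → ×s → (15.33477,-0.60593) → (15.33,-0.61)
v2: (3.5,-5) → rotate → (0.98190,6.02378) → ×s → (2.24012,13.74282) → (2.24,13.74)
v3: (5,-1.5) → rotate → (-2.53482,4.56341) → ×s → (-5.78302,10.41108) → (-5.78,10.41)
v4: (3.5,1.5) → rotate → (-3.55374,1.36781) → ×s → (-8.10761,3.12057) → (-8.11,3.12)
v5: (-1,4.5) → rotate → (-2.42376,-3.92115) → ×s → (-5.52962,-8.94582) → (-5.53,-8.95)
v6: (-2,5) → rotate → (-2.05635,-4.97709) → ×s → (-4.69141,-11.35488) → (-4.69,-11.35)
v7: (-5,3) → rotate → (1.48814,-5.63786) → ×s → (3.39508,-12.86237) → (3.40,-12.86)

Cross-section at z=11.5: (15.33,-0.61) (2.24,13.74) (-5.78,10.41) (-8.11,3.12) (-5.53,-8.95) (-4.69,-11.35) (3.40,-12.86)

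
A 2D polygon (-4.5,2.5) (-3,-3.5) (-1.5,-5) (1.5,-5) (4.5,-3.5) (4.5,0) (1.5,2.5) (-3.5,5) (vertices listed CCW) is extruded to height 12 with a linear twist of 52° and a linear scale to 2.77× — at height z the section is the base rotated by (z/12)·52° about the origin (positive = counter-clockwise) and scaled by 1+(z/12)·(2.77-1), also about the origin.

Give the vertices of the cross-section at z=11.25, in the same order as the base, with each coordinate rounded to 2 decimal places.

Cross-section at z=11.25: (-12.89,-4.61) (1.74,-12.14) (7.37,-11.77) (12.63,-5.77) (14.89,2.86) (7.89,9.00) (-2.37,7.38) (-16.13,1.77)

t = z/height = 11.25/12 = 0.9375
s = 1 + (scale-1)·z/height = 1 + (2.77-1)·11.25/12 = 2.659375
θ = twist·z/height = 52°·11.25/12 = 48.7500° = 0.850848 rad
cos θ = 0.659346, sin θ = 0.751840 (intermediates below are computed at full precision and shown rounded to 5 d.p.)
v1: (-4.5,2.5) → rotate → (-4.84666,-1.73491) → ×s → (-12.88907,-4.61379) → (-12.89,-4.61)
v2: (-3,-3.5) → rotate → (0.65340,-4.56323) → ×s → (1.73764,-12.13534) → (1.74,-12.14)
v3: (-1.5,-5) → rotate → (2.77018,-4.42449) → ×s → (7.36695,-11.76637) → (7.37,-11.77)
v4: (1.5,-5) → rotate → (4.74822,-2.16897) → ×s → (12.62729,-5.76810) → (12.63,-5.77)
v5: (4.5,-3.5) → rotate → (5.59850,1.07557) → ×s → (14.88850,2.86034) → (14.89,2.86)
v6: (4.5,0) → rotate → (2.96706,3.38328) → ×s → (7.89051,8.99741) → (7.89,9.00)
v7: (1.5,2.5) → rotate → (-0.89058,2.77612) → ×s → (-2.36839,7.38276) → (-2.37,7.38)
v8: (-3.5,5) → rotate → (-6.06691,0.66529) → ×s → (-16.13419,1.76925) → (-16.13,1.77)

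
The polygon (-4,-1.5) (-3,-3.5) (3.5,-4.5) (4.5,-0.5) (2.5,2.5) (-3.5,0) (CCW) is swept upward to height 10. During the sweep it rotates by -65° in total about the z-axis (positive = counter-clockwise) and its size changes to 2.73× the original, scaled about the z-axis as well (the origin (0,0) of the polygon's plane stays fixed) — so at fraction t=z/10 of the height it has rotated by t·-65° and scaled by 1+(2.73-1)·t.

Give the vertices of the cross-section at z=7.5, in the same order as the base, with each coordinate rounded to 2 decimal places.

Cross-section at z=7.5: (-8.65,4.64) (-10.59,-0.12) (-2.47,-12.86) (5.95,-8.53) (8.11,-0.53) (-5.30,6.05)

t = z/height = 7.5/10 = 0.75
s = 1 + (scale-1)·z/height = 1 + (2.73-1)·7.5/10 = 2.297500
θ = twist·z/height = -65°·7.5/10 = -48.7500° = -0.850848 rad
cos θ = 0.659346, sin θ = -0.751840 (intermediates below are computed at full precision and shown rounded to 5 d.p.)
v1: (-4,-1.5) → rotate → (-3.76514,2.01834) → ×s → (-8.65042,4.63714) → (-8.65,4.64)
v2: (-3,-3.5) → rotate → (-4.60948,-0.05219) → ×s → (-10.59027,-0.11991) → (-10.59,-0.12)
v3: (3.5,-4.5) → rotate → (-1.07557,-5.59850) → ×s → (-2.47112,-12.86254) → (-2.47,-12.86)
v4: (4.5,-0.5) → rotate → (2.59114,-3.71295) → ×s → (5.95314,-8.53051) → (5.95,-8.53)
v5: (2.5,2.5) → rotate → (3.52796,-0.23123) → ×s → (8.10550,-0.53126) → (8.11,-0.53)
v6: (-3.5,0) → rotate → (-2.30771,2.63144) → ×s → (-5.30196,6.04573) → (-5.30,6.05)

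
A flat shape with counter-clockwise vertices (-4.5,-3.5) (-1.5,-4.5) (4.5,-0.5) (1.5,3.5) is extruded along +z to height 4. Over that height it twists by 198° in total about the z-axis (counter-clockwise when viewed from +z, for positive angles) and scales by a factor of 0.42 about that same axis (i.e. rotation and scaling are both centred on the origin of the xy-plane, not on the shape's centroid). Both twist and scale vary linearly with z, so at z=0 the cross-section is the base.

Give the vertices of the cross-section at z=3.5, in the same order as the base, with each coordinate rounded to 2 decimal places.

Cross-section at z=3.5: (2.40,1.45) (0.99,2.11) (-2.17,0.51) (-0.94,-1.62)

t = z/height = 3.5/4 = 0.875
s = 1 + (scale-1)·z/height = 1 + (0.42-1)·3.5/4 = 0.492500
θ = twist·z/height = 198°·3.5/4 = 173.2500° = 3.023783 rad
cos θ = -0.993068, sin θ = 0.117537 (intermediates below are computed at full precision and shown rounded to 5 d.p.)
v1: (-4.5,-3.5) → rotate → (4.88019,2.94682) → ×s → (2.40349,1.45131) → (2.40,1.45)
v2: (-1.5,-4.5) → rotate → (2.01852,4.29250) → ×s → (0.99412,2.11406) → (0.99,2.11)
v3: (4.5,-0.5) → rotate → (-4.41004,1.02545) → ×s → (-2.17194,0.50504) → (-2.17,0.51)
v4: (1.5,3.5) → rotate → (-1.90098,-3.29943) → ×s → (-0.93623,-1.62497) → (-0.94,-1.62)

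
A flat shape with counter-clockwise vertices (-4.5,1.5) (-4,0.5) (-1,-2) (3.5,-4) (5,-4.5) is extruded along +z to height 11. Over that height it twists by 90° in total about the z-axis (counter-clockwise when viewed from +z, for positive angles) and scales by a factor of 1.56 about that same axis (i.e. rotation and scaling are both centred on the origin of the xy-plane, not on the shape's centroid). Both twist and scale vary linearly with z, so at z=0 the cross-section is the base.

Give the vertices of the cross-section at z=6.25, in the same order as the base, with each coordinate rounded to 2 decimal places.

t = z/height = 6.25/11 = 0.568182
s = 1 + (scale-1)·z/height = 1 + (1.56-1)·6.25/11 = 1.318182
θ = twist·z/height = 90°·6.25/11 = 51.1364° = 0.892498 rad
cos θ = 0.627469, sin θ = 0.778642 (intermediates below are computed at full precision and shown rounded to 5 d.p.)
v1: (-4.5,1.5) → rotate → (-3.99157,-2.56268) → ×s → (-5.26162,-3.37808) → (-5.26,-3.38)
v2: (-4,0.5) → rotate → (-2.89920,-2.80083) → ×s → (-3.82167,-3.69201) → (-3.82,-3.69)
v3: (-1,-2) → rotate → (0.92981,-2.03358) → ×s → (1.22566,-2.68063) → (1.23,-2.68)
v4: (3.5,-4) → rotate → (5.31071,0.21537) → ×s → (7.00048,0.28390) → (7.00,0.28)
v5: (5,-4.5) → rotate → (6.64123,1.06960) → ×s → (8.75435,1.40992) → (8.75,1.41)

Cross-section at z=6.25: (-5.26,-3.38) (-3.82,-3.69) (1.23,-2.68) (7.00,0.28) (8.75,1.41)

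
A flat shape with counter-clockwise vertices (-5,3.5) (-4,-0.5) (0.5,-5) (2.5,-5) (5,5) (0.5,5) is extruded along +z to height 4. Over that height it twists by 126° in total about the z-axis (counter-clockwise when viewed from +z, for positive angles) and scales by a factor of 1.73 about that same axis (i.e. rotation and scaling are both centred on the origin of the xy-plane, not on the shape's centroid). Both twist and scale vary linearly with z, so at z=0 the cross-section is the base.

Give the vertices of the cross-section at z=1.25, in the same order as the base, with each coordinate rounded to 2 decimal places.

Cross-section at z=1.25: (-7.47,-0.57) (-3.41,-3.59) (4.37,-4.36) (6.27,-2.80) (0.85,8.64) (-3.42,5.14)

t = z/height = 1.25/4 = 0.3125
s = 1 + (scale-1)·z/height = 1 + (1.73-1)·1.25/4 = 1.228125
θ = twist·z/height = 126°·1.25/4 = 39.3750° = 0.687223 rad
cos θ = 0.773010, sin θ = 0.634393 (intermediates below are computed at full precision and shown rounded to 5 d.p.)
v1: (-5,3.5) → rotate → (-6.08543,-0.46643) → ×s → (-7.47367,-0.57283) → (-7.47,-0.57)
v2: (-4,-0.5) → rotate → (-2.77485,-2.92408) → ×s → (-3.40786,-3.59113) → (-3.41,-3.59)
v3: (0.5,-5) → rotate → (3.55847,-3.54786) → ×s → (4.37025,-4.35721) → (4.37,-4.36)
v4: (2.5,-5) → rotate → (5.10449,-2.27907) → ×s → (6.26895,-2.79898) → (6.27,-2.80)
v5: (5,5) → rotate → (0.69309,7.03702) → ×s → (0.85120,8.64234) → (0.85,8.64)
v6: (0.5,5) → rotate → (-2.78546,4.18225) → ×s → (-3.42089,5.13632) → (-3.42,5.14)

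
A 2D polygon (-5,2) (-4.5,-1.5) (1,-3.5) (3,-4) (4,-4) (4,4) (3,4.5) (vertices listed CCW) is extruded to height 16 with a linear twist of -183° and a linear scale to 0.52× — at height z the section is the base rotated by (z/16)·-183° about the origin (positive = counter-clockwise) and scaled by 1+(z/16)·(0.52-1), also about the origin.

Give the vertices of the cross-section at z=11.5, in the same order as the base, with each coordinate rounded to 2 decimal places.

Cross-section at z=11.5: (3.15,1.58) (1.22,2.86) (-2.15,1.03) (-3.26,0.27) (-3.70,-0.22) (0.22,-3.70) (0.90,-3.43)

t = z/height = 11.5/16 = 0.71875
s = 1 + (scale-1)·z/height = 1 + (0.52-1)·11.5/16 = 0.655000
θ = twist·z/height = -183°·11.5/16 = -131.5313° = -2.295653 rad
cos θ = -0.663028, sin θ = -0.748594 (intermediates below are computed at full precision and shown rounded to 5 d.p.)
v1: (-5,2) → rotate → (4.81233,2.41691) → ×s → (3.15208,1.58308) → (3.15,1.58)
v2: (-4.5,-1.5) → rotate → (1.86074,4.36322) → ×s → (1.21878,2.85791) → (1.22,2.86)
v3: (1,-3.5) → rotate → (-3.28311,1.57201) → ×s → (-2.15044,1.02966) → (-2.15,1.03)
v4: (3,-4) → rotate → (-4.98346,0.40633) → ×s → (-3.26417,0.26615) → (-3.26,0.27)
v5: (4,-4) → rotate → (-5.64649,-0.34226) → ×s → (-3.69845,-0.22418) → (-3.70,-0.22)
v6: (4,4) → rotate → (0.34226,-5.64649) → ×s → (0.22418,-3.69845) → (0.22,-3.70)
v7: (3,4.5) → rotate → (1.37959,-5.22941) → ×s → (0.90363,-3.42526) → (0.90,-3.43)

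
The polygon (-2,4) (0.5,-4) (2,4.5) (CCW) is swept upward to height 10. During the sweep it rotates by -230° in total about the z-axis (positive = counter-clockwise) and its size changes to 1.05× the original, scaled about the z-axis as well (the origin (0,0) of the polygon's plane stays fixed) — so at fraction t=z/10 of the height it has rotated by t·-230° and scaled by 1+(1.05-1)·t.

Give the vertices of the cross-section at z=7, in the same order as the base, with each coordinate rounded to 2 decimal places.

Cross-section at z=7: (3.31,-3.24) (-1.84,3.75) (-0.44,-5.08)

t = z/height = 7/10 = 0.7
s = 1 + (scale-1)·z/height = 1 + (1.05-1)·7/10 = 1.035000
θ = twist·z/height = -230°·7/10 = -161.0000° = -2.809980 rad
cos θ = -0.945519, sin θ = -0.325568 (intermediates below are computed at full precision and shown rounded to 5 d.p.)
v1: (-2,4) → rotate → (3.19331,-3.13094) → ×s → (3.30508,-3.24052) → (3.31,-3.24)
v2: (0.5,-4) → rotate → (-1.77503,3.61929) → ×s → (-1.83716,3.74597) → (-1.84,3.75)
v3: (2,4.5) → rotate → (-0.42598,-4.90597) → ×s → (-0.44089,-5.07768) → (-0.44,-5.08)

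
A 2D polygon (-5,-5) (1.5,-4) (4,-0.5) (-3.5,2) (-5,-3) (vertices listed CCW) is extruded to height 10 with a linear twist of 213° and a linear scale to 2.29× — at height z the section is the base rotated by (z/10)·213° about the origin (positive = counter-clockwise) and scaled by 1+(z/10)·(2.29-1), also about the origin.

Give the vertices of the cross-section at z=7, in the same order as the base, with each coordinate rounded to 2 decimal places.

t = z/height = 7/10 = 0.7
s = 1 + (scale-1)·z/height = 1 + (2.29-1)·7/10 = 1.903000
θ = twist·z/height = 213°·7/10 = 149.1000° = 2.602286 rad
cos θ = -0.858065, sin θ = 0.513541 (intermediates below are computed at full precision and shown rounded to 5 d.p.)
v1: (-5,-5) → rotate → (6.85803,1.72262) → ×s → (13.05083,3.27814) → (13.05,3.28)
v2: (1.5,-4) → rotate → (0.76707,4.20257) → ×s → (1.45973,7.99749) → (1.46,8.00)
v3: (4,-0.5) → rotate → (-3.17549,2.48320) → ×s → (-6.04296,4.72552) → (-6.04,4.73)
v4: (-3.5,2) → rotate → (1.97614,-3.51352) → ×s → (3.76060,-6.68624) → (3.76,-6.69)
v5: (-5,-3) → rotate → (5.83095,0.00649) → ×s → (11.09629,0.01235) → (11.10,0.01)

Cross-section at z=7: (13.05,3.28) (1.46,8.00) (-6.04,4.73) (3.76,-6.69) (11.10,0.01)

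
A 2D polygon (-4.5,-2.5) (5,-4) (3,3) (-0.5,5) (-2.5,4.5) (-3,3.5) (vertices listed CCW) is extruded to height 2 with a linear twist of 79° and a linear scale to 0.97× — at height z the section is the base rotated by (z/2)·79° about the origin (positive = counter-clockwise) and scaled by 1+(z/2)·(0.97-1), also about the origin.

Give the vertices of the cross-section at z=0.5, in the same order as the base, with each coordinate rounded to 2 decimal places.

t = z/height = 0.5/2 = 0.25
s = 1 + (scale-1)·z/height = 1 + (0.97-1)·0.5/2 = 0.992500
θ = twist·z/height = 79°·0.5/2 = 19.7500° = 0.344703 rad
cos θ = 0.941176, sin θ = 0.337917 (intermediates below are computed at full precision and shown rounded to 5 d.p.)
v1: (-4.5,-2.5) → rotate → (-3.39050,-3.87357) → ×s → (-3.36507,-3.84451) → (-3.37,-3.84)
v2: (5,-4) → rotate → (6.05755,-2.07512) → ×s → (6.01212,-2.05956) → (6.01,-2.06)
v3: (3,3) → rotate → (1.80978,3.83728) → ×s → (1.79620,3.80850) → (1.80,3.81)
v4: (-0.5,5) → rotate → (-2.16017,4.53692) → ×s → (-2.14397,4.50289) → (-2.14,4.50)
v5: (-2.5,4.5) → rotate → (-3.87357,3.39050) → ×s → (-3.84451,3.36507) → (-3.84,3.37)
v6: (-3,3.5) → rotate → (-4.00624,2.28037) → ×s → (-3.97619,2.26326) → (-3.98,2.26)

Cross-section at z=0.5: (-3.37,-3.84) (6.01,-2.06) (1.80,3.81) (-2.14,4.50) (-3.84,3.37) (-3.98,2.26)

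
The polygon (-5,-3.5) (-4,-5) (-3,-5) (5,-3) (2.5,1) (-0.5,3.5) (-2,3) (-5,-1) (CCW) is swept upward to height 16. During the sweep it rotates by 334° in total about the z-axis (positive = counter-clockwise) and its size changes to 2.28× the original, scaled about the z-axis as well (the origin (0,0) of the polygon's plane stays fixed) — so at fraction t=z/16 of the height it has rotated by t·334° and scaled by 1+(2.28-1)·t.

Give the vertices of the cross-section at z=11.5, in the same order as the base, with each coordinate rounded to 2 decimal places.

t = z/height = 11.5/16 = 0.71875
s = 1 + (scale-1)·z/height = 1 + (2.28-1)·11.5/16 = 1.920000
θ = twist·z/height = 334°·11.5/16 = 240.0625° = 4.189881 rad
cos θ = -0.499055, sin θ = -0.866570 (intermediates below are computed at full precision and shown rounded to 5 d.p.)
v1: (-5,-3.5) → rotate → (-0.53772,6.07954) → ×s → (-1.03242,11.67272) → (-1.03,11.67)
v2: (-4,-5) → rotate → (-2.33663,5.96156) → ×s → (-4.48633,11.44619) → (-4.49,11.45)
v3: (-3,-5) → rotate → (-2.83569,5.09499) → ×s → (-5.44452,9.78237) → (-5.44,9.78)
v4: (5,-3) → rotate → (-5.09499,-2.83569) → ×s → (-9.78237,-5.44452) → (-9.78,-5.44)
v5: (2.5,1) → rotate → (-0.38107,-2.66548) → ×s → (-0.73165,-5.11772) → (-0.73,-5.12)
v6: (-0.5,3.5) → rotate → (3.28252,-1.31341) → ×s → (6.30245,-2.52174) → (6.30,-2.52)
v7: (-2,3) → rotate → (3.59782,0.23598) → ×s → (6.90782,0.45307) → (6.91,0.45)
v8: (-5,-1) → rotate → (1.62870,4.83191) → ×s → (3.12711,9.27726) → (3.13,9.28)

Cross-section at z=11.5: (-1.03,11.67) (-4.49,11.45) (-5.44,9.78) (-9.78,-5.44) (-0.73,-5.12) (6.30,-2.52) (6.91,0.45) (3.13,9.28)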